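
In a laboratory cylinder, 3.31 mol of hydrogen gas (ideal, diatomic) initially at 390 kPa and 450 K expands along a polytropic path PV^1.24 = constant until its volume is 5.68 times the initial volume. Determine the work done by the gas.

17600 J

V₁ = nRT₁/P₁ = 3.31×8.314×450/390 = 31.8 L.
Polytropic n=1.24: T₂ = T₁(V₁/V₂)^(n−1) = 450×(0.176)^0.24 = 297 K; P₂ = P₁(V₁/V₂)^n = 45.3 kPa.
W = (P₁V₁−P₂V₂)/(n−1) = (390×31.8−45.3×180)/0.24 = 17600 J.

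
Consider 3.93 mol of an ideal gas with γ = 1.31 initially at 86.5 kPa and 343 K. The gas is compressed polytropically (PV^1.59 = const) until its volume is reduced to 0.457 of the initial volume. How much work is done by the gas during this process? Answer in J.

V₁ = nRT₁/P₁ = 3.93×8.314×343/86.5 = 130 L.
Polytropic n=1.59: T₂ = T₁(V₁/V₂)^(n−1) = 343×(2.19)^0.59 = 544 K; P₂ = P₁(V₁/V₂)^n = 300 kPa.
W = (P₁V₁−P₂V₂)/(n−1) = (86.5×130−300×59.2)/0.59 = -11200 J.

-11200 J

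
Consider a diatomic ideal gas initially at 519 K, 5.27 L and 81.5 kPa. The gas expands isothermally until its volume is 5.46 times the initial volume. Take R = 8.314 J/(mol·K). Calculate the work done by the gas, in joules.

729 J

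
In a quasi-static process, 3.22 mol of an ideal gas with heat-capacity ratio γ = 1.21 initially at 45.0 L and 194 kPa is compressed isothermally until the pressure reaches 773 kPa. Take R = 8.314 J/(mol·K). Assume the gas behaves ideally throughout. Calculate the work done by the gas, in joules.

-12100 J

T₁ = P₁V₁/(nR) = 194×45.0/(3.22×8.314) = 326 K.
Isothermal: T stays 326 K; PV = const ⇒ V₂ = 11.3 L, P₂ = 773 kPa.
W = nRT ln(V₂/V₁) = 3.22×8.314×326×ln(0.251) = -12100 J.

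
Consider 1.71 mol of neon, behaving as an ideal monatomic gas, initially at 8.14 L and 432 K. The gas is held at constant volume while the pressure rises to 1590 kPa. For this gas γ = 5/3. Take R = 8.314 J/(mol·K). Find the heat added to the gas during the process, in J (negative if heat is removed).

P₁ = nRT₁/V₁ = 1.71×8.314×432/8.14 = 755 kPa.
Isochoric: V stays 8.14 L; P/T = const ⇒ T₂ = 910 K, P₂ = 1590 kPa.
W = 0 (no volume change).
ΔU = nCvΔT = 1.71×12.5×(910−432) = 10200 J.
Q = ΔU = 10200 J.

10200 J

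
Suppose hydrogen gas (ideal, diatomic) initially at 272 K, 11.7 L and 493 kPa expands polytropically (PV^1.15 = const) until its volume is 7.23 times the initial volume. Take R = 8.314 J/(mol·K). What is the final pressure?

50.7 kPa

Polytropic n=1.15: T₂ = T₁(V₁/V₂)^(n−1) = 272×(0.138)^0.15 = 202 K; P₂ = P₁(V₁/V₂)^n = 50.7 kPa.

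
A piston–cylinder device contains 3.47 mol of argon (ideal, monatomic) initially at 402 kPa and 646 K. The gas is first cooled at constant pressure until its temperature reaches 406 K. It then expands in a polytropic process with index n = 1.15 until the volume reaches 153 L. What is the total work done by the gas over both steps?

10300 J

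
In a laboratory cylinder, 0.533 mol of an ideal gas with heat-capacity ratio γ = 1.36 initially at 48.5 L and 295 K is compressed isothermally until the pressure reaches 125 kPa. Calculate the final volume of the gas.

P₁ = nRT₁/V₁ = 0.533×8.314×295/48.5 = 27.0 kPa.
Isothermal: T stays 295 K; PV = const ⇒ V₂ = 10.5 L, P₂ = 125 kPa.

10.5 L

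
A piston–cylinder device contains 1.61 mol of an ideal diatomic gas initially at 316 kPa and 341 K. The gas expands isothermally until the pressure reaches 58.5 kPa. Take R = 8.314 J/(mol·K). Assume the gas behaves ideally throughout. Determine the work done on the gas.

V₁ = nRT₁/P₁ = 1.61×8.314×341/316 = 14.4 L.
Isothermal: T stays 341 K; PV = const ⇒ V₂ = 78.0 L, P₂ = 58.5 kPa.
W = nRT ln(V₂/V₁) = 1.61×8.314×341×ln(5.40) = 7700 J.
Work done on the gas = −W_by = -7700 J.

-7700 J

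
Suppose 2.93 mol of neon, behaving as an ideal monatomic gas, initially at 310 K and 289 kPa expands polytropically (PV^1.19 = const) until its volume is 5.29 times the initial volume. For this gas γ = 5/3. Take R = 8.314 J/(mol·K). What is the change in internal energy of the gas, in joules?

-3070 J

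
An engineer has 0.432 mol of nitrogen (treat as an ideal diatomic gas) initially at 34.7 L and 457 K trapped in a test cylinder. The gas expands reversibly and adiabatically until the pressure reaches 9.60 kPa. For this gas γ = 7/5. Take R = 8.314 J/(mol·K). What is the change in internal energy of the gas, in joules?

P₁ = nRT₁/V₁ = 0.432×8.314×457/34.7 = 47.3 kPa.
Adiabatic: T₂/T₁ = (P₂/P₁)^((γ−1)/γ) ⇒ T₂ = 457×(0.203)^0.286 = 290 K; V₂ = 108 L.
For an ideal gas ΔU = nCvΔT with Cv = (5/2)R = 20.8 J/(mol·K).
ΔU = 0.432×20.8×(290−457) = -1500 J.

-1500 J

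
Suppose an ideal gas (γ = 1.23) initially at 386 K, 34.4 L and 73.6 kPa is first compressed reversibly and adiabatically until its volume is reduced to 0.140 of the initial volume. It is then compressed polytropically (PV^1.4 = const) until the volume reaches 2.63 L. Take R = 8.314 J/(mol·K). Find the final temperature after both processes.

773 K

n = P₁V₁/(RT₁) = 73.6×34.4/(8.314×386) = 0.789 mol.
Step 1 — Adiabatic: TV^(γ−1) = const ⇒ T₂ = 386×(7.14)^0.230 = 607 K; PV^γ = const ⇒ P₂ = 826 kPa.
ΔU = nCvΔT = 0.789×36.1×(607−386) = 6290 J.
Q = 0 for an adiabatic process, so W = −ΔU = -6290 J.
State after step 1: P = 826 kPa, V = 4.82 L, T = 607 K.
Step 2 — Polytropic n=1.4: T₂ = T₁(V₁/V₂)^(n−1) = 607×(1.83)^0.40 = 773 K; P₂ = P₁(V₁/V₂)^n = 1930 kPa.
W = (P₁V₁−P₂V₂)/(n−1) = (826×4.82−1930×2.63)/0.40 = -2720 J.
ΔU = nCvΔT = 0.789×36.1×(773−607) = 4740 J.
Q = ΔU + W = 2010 J.
Net over both steps: W = -9020 J, Q = 2010 J, ΔU = 11000 J.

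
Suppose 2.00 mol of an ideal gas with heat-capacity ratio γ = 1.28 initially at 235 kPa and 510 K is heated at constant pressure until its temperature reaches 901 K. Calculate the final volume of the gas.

63.8 L

V₁ = nRT₁/P₁ = 2.00×8.314×510/235 = 36.1 L.
Isobaric: P stays 235 kPa; V/T = const ⇒ T₂ = 901 K, V₂ = 63.8 L.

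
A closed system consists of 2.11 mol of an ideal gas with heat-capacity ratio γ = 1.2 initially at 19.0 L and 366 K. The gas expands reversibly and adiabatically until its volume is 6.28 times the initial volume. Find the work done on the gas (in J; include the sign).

-9870 J

P₁ = nRT₁/V₁ = 2.11×8.314×366/19.0 = 338 kPa.
Adiabatic: TV^(γ−1) = const ⇒ T₂ = 366×(0.159)^0.200 = 253 K; PV^γ = const ⇒ P₂ = 37.3 kPa.
ΔU = nCvΔT = 2.11×41.6×(253−366) = -9870 J.
Q = 0 for an adiabatic process, so W = −ΔU = 9870 J.
Work done on the gas = −W_by = -9870 J.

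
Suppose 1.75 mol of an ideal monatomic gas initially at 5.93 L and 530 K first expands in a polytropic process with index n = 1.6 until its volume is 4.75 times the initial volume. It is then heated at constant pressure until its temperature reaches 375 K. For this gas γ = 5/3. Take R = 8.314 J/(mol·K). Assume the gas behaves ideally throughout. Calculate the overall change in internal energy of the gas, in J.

P₁ = nRT₁/V₁ = 1.75×8.314×530/5.93 = 1300 kPa.
Step 1 — Polytropic n=1.6: T₂ = T₁(V₁/V₂)^(n−1) = 530×(0.211)^0.60 = 208 K; P₂ = P₁(V₁/V₂)^n = 107 kPa.
W = (P₁V₁−P₂V₂)/(n−1) = (1300×5.93−107×28.2)/0.60 = 7810 J.
ΔU = nCvΔT = 1.75×12.5×(208−530) = -7030 J.
Q = ΔU + W = 781 J.
State after step 1: P = 107 kPa, V = 28.2 L, T = 208 K.
Step 2 — Isobaric: P stays 107 kPa; V/T = const ⇒ T₂ = 375 K, V₂ = 50.8 L.
W = PΔV = 107×(50.8−28.2) kPa·L = 2430 J.
ΔU = nCvΔT = 1.75×12.5×(375−208) = 3640 J.
Q = ΔU + W = nCpΔT = 6070 J.
Net over both steps: W = 10200 J, Q = 6850 J, ΔU = -3380 J.

-3380 J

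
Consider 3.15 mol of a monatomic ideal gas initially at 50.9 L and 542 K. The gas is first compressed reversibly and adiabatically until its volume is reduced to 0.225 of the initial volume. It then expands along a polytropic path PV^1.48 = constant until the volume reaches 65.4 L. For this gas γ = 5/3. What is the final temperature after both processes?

635 K

P₁ = nRT₁/V₁ = 3.15×8.314×542/50.9 = 279 kPa.
Step 1 — Adiabatic: TV^(γ−1) = const ⇒ T₂ = 542×(4.44)^0.667 = 1470 K; PV^γ = const ⇒ P₂ = 3350 kPa.
ΔU = nCvΔT = 3.15×12.5×(1470−542) = 36300 J.
Q = 0 for an adiabatic process, so W = −ΔU = -36300 J.
State after step 1: P = 3350 kPa, V = 11.5 L, T = 1470 K.
Step 2 — Polytropic n=1.48: T₂ = T₁(V₁/V₂)^(n−1) = 1470×(0.175)^0.48 = 635 K; P₂ = P₁(V₁/V₂)^n = 254 kPa.
W = (P₁V₁−P₂V₂)/(n−1) = (3350×11.5−254×65.4)/0.48 = 45300 J.
ΔU = nCvΔT = 3.15×12.5×(635−1470) = -32600 J.
Q = ΔU + W = 12700 J.
Net over both steps: W = 9040 J, Q = 12700 J, ΔU = 3650 J.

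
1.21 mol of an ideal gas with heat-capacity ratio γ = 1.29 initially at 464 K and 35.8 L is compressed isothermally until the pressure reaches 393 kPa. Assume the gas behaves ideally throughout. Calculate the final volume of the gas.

P₁ = nRT₁/V₁ = 1.21×8.314×464/35.8 = 130 kPa.
Isothermal: T stays 464 K; PV = const ⇒ V₂ = 11.9 L, P₂ = 393 kPa.

11.9 L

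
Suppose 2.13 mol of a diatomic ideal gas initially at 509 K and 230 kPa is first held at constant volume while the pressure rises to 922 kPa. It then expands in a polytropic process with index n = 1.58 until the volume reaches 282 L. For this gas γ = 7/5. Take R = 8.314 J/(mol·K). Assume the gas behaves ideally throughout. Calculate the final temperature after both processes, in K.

V₁ = nRT₁/P₁ = 2.13×8.314×509/230 = 39.2 L.
Step 1 — Isochoric: V stays 39.2 L; P/T = const ⇒ T₂ = 2040 K, P₂ = 922 kPa.
W = 0 (no volume change).
ΔU = nCvΔT = 2.13×20.8×(2040−509) = 67800 J.
Q = ΔU = 67800 J.
State after step 1: P = 922 kPa, V = 39.2 L, T = 2040 K.
Step 2 — Polytropic n=1.58: T₂ = T₁(V₁/V₂)^(n−1) = 2040×(0.139)^0.58 = 650 K; P₂ = P₁(V₁/V₂)^n = 40.8 kPa.
W = (P₁V₁−P₂V₂)/(n−1) = (922×39.2−40.8×282)/0.58 = 42500 J.
ΔU = nCvΔT = 2.13×20.8×(650−2040) = -61600 J.
Q = ΔU + W = -19100 J.
Net over both steps: W = 42500 J, Q = 48700 J, ΔU = 6220 J.

650 K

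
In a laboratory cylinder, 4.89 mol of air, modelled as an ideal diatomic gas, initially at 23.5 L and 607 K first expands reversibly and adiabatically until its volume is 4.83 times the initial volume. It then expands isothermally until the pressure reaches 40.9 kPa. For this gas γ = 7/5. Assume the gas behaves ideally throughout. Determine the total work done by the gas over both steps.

42500 J

P₁ = nRT₁/V₁ = 4.89×8.314×607/23.5 = 1050 kPa.
Step 1 — Adiabatic: TV^(γ−1) = const ⇒ T₂ = 607×(0.207)^0.400 = 323 K; PV^γ = const ⇒ P₂ = 116 kPa.
ΔU = nCvΔT = 4.89×20.8×(323−607) = -28800 J.
Q = 0 for an adiabatic process, so W = −ΔU = 28800 J.
State after step 1: P = 116 kPa, V = 114 L, T = 323 K.
Step 2 — Isothermal: T stays 323 K; PV = const ⇒ V₂ = 321 L, P₂ = 40.9 kPa.
ΔU = 0 (ideal gas, T constant).
W = nRT ln(V₂/V₁) = 4.89×8.314×323×ln(2.83) = 13700 J.
Q = ΔU + W = 13700 J.
Net over both steps: W = 42500 J, Q = 13700 J, ΔU = -28800 J.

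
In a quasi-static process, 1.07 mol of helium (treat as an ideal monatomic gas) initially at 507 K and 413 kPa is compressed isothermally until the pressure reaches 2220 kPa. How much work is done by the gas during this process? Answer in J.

V₁ = nRT₁/P₁ = 1.07×8.314×507/413 = 10.9 L.
Isothermal: T stays 507 K; PV = const ⇒ V₂ = 2.03 L, P₂ = 2220 kPa.
W = nRT ln(V₂/V₁) = 1.07×8.314×507×ln(0.186) = -7590 J.

-7590 J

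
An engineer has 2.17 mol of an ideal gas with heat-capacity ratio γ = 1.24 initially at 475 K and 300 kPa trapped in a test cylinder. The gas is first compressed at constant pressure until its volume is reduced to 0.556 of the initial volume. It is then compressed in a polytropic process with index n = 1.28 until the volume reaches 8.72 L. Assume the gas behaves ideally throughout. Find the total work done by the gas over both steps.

V₁ = nRT₁/P₁ = 2.17×8.314×475/300 = 28.6 L.
Step 1 — Isobaric: P stays 300 kPa; V/T = const ⇒ T₂ = 264 K, V₂ = 15.9 L.
W = PΔV = 300×(15.9−28.6) kPa·L = -3800 J.
ΔU = nCvΔT = 2.17×34.6×(264−475) = -15900 J.
Q = ΔU + W = nCpΔT = -19700 J.
State after step 1: P = 300 kPa, V = 15.9 L, T = 264 K.
Step 2 — Polytropic n=1.28: T₂ = T₁(V₁/V₂)^(n−1) = 264×(1.82)^0.28 = 312 K; P₂ = P₁(V₁/V₂)^n = 646 kPa.
W = (P₁V₁−P₂V₂)/(n−1) = (300×15.9−646×8.72)/0.28 = -3110 J.
ΔU = nCvΔT = 2.17×34.6×(312−264) = 3630 J.
Q = ΔU + W = 518 J.
Net over both steps: W = -6920 J, Q = -19100 J, ΔU = -12200 J.

-6920 J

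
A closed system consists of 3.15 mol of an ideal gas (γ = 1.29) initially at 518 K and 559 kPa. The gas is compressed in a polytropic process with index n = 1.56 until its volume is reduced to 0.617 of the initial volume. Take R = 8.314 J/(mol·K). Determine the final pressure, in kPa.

V₁ = nRT₁/P₁ = 3.15×8.314×518/559 = 24.3 L.
Polytropic n=1.56: T₂ = T₁(V₁/V₂)^(n−1) = 518×(1.62)^0.56 = 679 K; P₂ = P₁(V₁/V₂)^n = 1190 kPa.

1190 kPa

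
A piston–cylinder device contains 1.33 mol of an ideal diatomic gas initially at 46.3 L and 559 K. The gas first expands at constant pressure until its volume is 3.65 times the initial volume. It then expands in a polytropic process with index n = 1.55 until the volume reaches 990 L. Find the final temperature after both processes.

P₁ = nRT₁/V₁ = 1.33×8.314×559/46.3 = 134 kPa.
Step 1 — Isobaric: P stays 134 kPa; V/T = const ⇒ T₂ = 2040 K, V₂ = 169 L.
W = PΔV = 134×(169−46.3) kPa·L = 16400 J.
ΔU = nCvΔT = 1.33×20.8×(2040−559) = 41000 J.
Q = ΔU + W = nCpΔT = 57300 J.
State after step 1: P = 134 kPa, V = 169 L, T = 2040 K.
Step 2 — Polytropic n=1.55: T₂ = T₁(V₁/V₂)^(n−1) = 2040×(0.171)^0.55 = 772 K; P₂ = P₁(V₁/V₂)^n = 8.62 kPa.
W = (P₁V₁−P₂V₂)/(n−1) = (134×169−8.62×990)/0.55 = 25500 J.
ΔU = nCvΔT = 1.33×20.8×(772−2040) = -35100 J.
Q = ΔU + W = -9560 J.
Net over both steps: W = 41900 J, Q = 47800 J, ΔU = 5880 J.

772 K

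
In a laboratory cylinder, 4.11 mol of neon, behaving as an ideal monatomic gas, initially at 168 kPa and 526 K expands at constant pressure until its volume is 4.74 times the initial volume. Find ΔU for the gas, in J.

V₁ = nRT₁/P₁ = 4.11×8.314×526/168 = 107 L.
Isobaric: P stays 168 kPa; V/T = const ⇒ T₂ = 2490 K, V₂ = 507 L.
For an ideal gas ΔU = nCvΔT with Cv = (3/2)R = 12.5 J/(mol·K).
ΔU = 4.11×12.5×(2490−526) = 101000 J.

101000 J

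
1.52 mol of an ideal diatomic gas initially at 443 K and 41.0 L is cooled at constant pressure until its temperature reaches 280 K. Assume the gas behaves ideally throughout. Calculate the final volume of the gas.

25.9 L

P₁ = nRT₁/V₁ = 1.52×8.314×443/41.0 = 137 kPa.
Isobaric: P stays 137 kPa; V/T = const ⇒ T₂ = 280 K, V₂ = 25.9 L.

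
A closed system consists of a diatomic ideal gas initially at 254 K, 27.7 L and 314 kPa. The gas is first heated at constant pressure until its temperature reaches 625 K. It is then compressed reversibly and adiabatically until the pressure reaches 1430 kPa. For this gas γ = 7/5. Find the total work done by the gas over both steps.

-16300 J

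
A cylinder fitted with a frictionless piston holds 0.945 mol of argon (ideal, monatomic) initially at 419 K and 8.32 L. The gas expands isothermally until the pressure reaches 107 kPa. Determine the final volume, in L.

30.8 L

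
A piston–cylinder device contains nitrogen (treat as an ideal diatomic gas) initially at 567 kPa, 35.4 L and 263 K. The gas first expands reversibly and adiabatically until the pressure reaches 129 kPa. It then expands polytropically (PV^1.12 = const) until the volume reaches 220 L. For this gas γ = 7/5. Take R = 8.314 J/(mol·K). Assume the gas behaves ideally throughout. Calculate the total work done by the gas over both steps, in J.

n = P₁V₁/(RT₁) = 567×35.4/(8.314×263) = 9.18 mol.
Step 1 — Adiabatic: T₂/T₁ = (P₂/P₁)^((γ−1)/γ) ⇒ T₂ = 263×(0.228)^0.286 = 172 K; V₂ = 102 L.
ΔU = nCvΔT = 9.18×20.8×(172−263) = -17300 J.
Q = 0 for an adiabatic process, so W = −ΔU = 17300 J.
State after step 1: P = 129 kPa, V = 102 L, T = 172 K.
Step 2 — Polytropic n=1.12: T₂ = T₁(V₁/V₂)^(n−1) = 172×(0.463)^0.12 = 157 K; P₂ = P₁(V₁/V₂)^n = 54.5 kPa.
W = (P₁V₁−P₂V₂)/(n−1) = (129×102−54.5×220)/0.12 = 9660 J.
ΔU = nCvΔT = 9.18×20.8×(157−172) = -2900 J.
Q = ΔU + W = 6760 J.
Net over both steps: W = 27000 J, Q = 6760 J, ΔU = -20200 J.

27000 J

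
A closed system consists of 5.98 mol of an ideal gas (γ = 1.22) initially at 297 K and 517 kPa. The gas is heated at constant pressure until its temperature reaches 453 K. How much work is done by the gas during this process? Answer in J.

7760 J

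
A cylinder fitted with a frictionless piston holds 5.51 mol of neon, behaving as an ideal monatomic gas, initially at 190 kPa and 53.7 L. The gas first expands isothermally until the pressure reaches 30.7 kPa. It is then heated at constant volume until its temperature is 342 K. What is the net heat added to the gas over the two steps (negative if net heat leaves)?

26800 J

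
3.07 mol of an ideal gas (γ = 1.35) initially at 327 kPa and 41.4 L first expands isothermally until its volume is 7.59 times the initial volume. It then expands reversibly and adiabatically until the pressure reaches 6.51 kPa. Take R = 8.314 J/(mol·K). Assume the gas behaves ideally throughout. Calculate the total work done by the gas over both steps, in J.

42400 J

T₁ = P₁V₁/(nR) = 327×41.4/(3.07×8.314) = 530 K.
Step 1 — Isothermal: T stays 530 K; PV = const ⇒ V₂ = 314 L, P₂ = 43.1 kPa.
ΔU = 0 (ideal gas, T constant).
W = nRT ln(V₂/V₁) = 3.07×8.314×530×ln(7.59) = 27400 J.
Q = ΔU + W = 27400 J.
State after step 1: P = 43.1 kPa, V = 314 L, T = 530 K.
Step 2 — Adiabatic: T₂/T₁ = (P₂/P₁)^((γ−1)/γ) ⇒ T₂ = 530×(0.151)^0.259 = 325 K; V₂ = 1270 L.
ΔU = nCvΔT = 3.07×23.8×(325−530) = -15000 J.
Q = 0 for an adiabatic process, so W = −ΔU = 15000 J.
Net over both steps: W = 42400 J, Q = 27400 J, ΔU = -15000 J.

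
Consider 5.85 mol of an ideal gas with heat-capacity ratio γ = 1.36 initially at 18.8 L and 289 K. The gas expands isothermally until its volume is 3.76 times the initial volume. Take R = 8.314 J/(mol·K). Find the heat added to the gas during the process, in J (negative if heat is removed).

P₁ = nRT₁/V₁ = 5.85×8.314×289/18.8 = 748 kPa.
Isothermal: T stays 289 K; PV = const ⇒ V₂ = 70.7 L, P₂ = 199 kPa.
ΔU = 0 (ideal gas, T constant).
W = nRT ln(V₂/V₁) = 5.85×8.314×289×ln(3.76) = 18600 J.
Q = ΔU + W = 18600 J.

18600 J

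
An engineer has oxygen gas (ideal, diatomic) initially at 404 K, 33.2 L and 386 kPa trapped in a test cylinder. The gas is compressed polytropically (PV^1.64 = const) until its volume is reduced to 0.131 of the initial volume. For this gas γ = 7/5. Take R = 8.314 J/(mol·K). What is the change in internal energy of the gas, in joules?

85600 J

n = P₁V₁/(RT₁) = 386×33.2/(8.314×404) = 3.82 mol.
Polytropic n=1.64: T₂ = T₁(V₁/V₂)^(n−1) = 404×(7.63)^0.64 = 1480 K; P₂ = P₁(V₁/V₂)^n = 10800 kPa.
For an ideal gas ΔU = nCvΔT with Cv = (5/2)R = 20.8 J/(mol·K).
ΔU = 3.82×20.8×(1480−404) = 85600 J.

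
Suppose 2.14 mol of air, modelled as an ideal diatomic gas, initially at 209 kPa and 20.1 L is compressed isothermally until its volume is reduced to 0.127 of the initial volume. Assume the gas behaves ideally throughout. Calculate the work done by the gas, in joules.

-8670 J

T₁ = P₁V₁/(nR) = 209×20.1/(2.14×8.314) = 236 K.
Isothermal: T stays 236 K; PV = const ⇒ V₂ = 2.55 L, P₂ = 1650 kPa.
W = nRT ln(V₂/V₁) = 2.14×8.314×236×ln(0.127) = -8670 J.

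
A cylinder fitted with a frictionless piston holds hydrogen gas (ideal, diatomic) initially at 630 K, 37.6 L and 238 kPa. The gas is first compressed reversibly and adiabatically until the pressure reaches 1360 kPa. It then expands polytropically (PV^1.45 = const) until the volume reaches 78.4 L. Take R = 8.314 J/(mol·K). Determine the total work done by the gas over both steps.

4860 J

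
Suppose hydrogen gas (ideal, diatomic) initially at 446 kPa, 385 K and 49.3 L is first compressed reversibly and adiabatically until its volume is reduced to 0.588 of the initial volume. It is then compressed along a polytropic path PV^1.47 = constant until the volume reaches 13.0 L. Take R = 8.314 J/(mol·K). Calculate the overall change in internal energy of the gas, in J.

44100 J

n = P₁V₁/(RT₁) = 446×49.3/(8.314×385) = 6.87 mol.
Step 1 — Adiabatic: TV^(γ−1) = const ⇒ T₂ = 385×(1.70)^0.400 = 476 K; PV^γ = const ⇒ P₂ = 938 kPa.
ΔU = nCvΔT = 6.87×20.8×(476−385) = 13000 J.
Q = 0 for an adiabatic process, so W = −ΔU = -13000 J.
State after step 1: P = 938 kPa, V = 29.0 L, T = 476 K.
Step 2 — Polytropic n=1.47: T₂ = T₁(V₁/V₂)^(n−1) = 476×(2.23)^0.47 = 694 K; P₂ = P₁(V₁/V₂)^n = 3050 kPa.
W = (P₁V₁−P₂V₂)/(n−1) = (938×29.0−3050×13.0)/0.47 = -26500 J.
ΔU = nCvΔT = 6.87×20.8×(694−476) = 31100 J.
Q = ΔU + W = 4630 J.
Net over both steps: W = -39500 J, Q = 4630 J, ΔU = 44100 J.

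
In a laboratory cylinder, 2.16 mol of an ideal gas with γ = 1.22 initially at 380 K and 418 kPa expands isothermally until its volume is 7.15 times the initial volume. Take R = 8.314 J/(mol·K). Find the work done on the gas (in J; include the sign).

-13400 J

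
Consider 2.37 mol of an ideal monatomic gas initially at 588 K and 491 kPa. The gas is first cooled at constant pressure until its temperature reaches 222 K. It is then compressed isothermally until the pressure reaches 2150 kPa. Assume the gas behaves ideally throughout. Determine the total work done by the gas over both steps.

-13700 J

V₁ = nRT₁/P₁ = 2.37×8.314×588/491 = 23.6 L.
Step 1 — Isobaric: P stays 491 kPa; V/T = const ⇒ T₂ = 222 K, V₂ = 8.91 L.
W = PΔV = 491×(8.91−23.6) kPa·L = -7210 J.
ΔU = nCvΔT = 2.37×12.5×(222−588) = -10800 J.
Q = ΔU + W = nCpΔT = -18000 J.
State after step 1: P = 491 kPa, V = 8.91 L, T = 222 K.
Step 2 — Isothermal: T stays 222 K; PV = const ⇒ V₂ = 2.03 L, P₂ = 2150 kPa.
ΔU = 0 (ideal gas, T constant).
W = nRT ln(V₂/V₁) = 2.37×8.314×222×ln(0.228) = -6460 J.
Q = ΔU + W = -6460 J.
Net over both steps: W = -13700 J, Q = -24500 J, ΔU = -10800 J.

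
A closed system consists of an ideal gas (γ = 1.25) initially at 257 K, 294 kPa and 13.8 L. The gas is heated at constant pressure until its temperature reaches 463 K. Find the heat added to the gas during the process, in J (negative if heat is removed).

n = P₁V₁/(RT₁) = 294×13.8/(8.314×257) = 1.90 mol.
Isobaric: P stays 294 kPa; V/T = const ⇒ T₂ = 463 K, V₂ = 24.9 L.
W = PΔV = 294×(24.9−13.8) kPa·L = 3250 J.
ΔU = nCvΔT = 1.90×33.3×(463−257) = 13000 J.
Q = ΔU + W = nCpΔT = 16300 J.

16300 J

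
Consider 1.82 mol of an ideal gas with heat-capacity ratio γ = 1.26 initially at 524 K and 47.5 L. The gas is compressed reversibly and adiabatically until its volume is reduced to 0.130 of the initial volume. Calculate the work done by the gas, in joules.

-21300 J

P₁ = nRT₁/V₁ = 1.82×8.314×524/47.5 = 167 kPa.
Adiabatic: TV^(γ−1) = const ⇒ T₂ = 524×(7.69)^0.260 = 891 K; PV^γ = const ⇒ P₂ = 2180 kPa.
ΔU = nCvΔT = 1.82×32.0×(891−524) = 21300 J.
Q = 0 for an adiabatic process, so W = −ΔU = -21300 J.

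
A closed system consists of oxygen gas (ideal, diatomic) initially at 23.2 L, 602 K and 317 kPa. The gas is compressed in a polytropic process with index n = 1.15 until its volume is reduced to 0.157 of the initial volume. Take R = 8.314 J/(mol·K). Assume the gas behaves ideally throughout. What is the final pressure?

Polytropic n=1.15: T₂ = T₁(V₁/V₂)^(n−1) = 602×(6.37)^0.15 = 795 K; P₂ = P₁(V₁/V₂)^n = 2670 kPa.

2670 kPa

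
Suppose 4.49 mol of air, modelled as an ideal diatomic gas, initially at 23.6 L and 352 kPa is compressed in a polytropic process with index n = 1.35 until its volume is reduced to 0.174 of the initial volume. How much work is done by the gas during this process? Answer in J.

-20000 J

T₁ = P₁V₁/(nR) = 352×23.6/(4.49×8.314) = 223 K.
Polytropic n=1.35: T₂ = T₁(V₁/V₂)^(n−1) = 223×(5.75)^0.35 = 410 K; P₂ = P₁(V₁/V₂)^n = 3730 kPa.
W = (P₁V₁−P₂V₂)/(n−1) = (352×23.6−3730×4.11)/0.35 = -20000 J.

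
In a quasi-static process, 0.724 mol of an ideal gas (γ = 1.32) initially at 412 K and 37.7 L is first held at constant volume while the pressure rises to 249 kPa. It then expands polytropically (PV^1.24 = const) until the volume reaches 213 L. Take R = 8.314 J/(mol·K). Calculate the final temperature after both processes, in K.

1030 K

P₁ = nRT₁/V₁ = 0.724×8.314×412/37.7 = 65.8 kPa.
Step 1 — Isochoric: V stays 37.7 L; P/T = const ⇒ T₂ = 1560 K, P₂ = 249 kPa.
W = 0 (no volume change).
ΔU = nCvΔT = 0.724×26.0×(1560−412) = 21600 J.
Q = ΔU = 21600 J.
State after step 1: P = 249 kPa, V = 37.7 L, T = 1560 K.
Step 2 — Polytropic n=1.24: T₂ = T₁(V₁/V₂)^(n−1) = 1560×(0.177)^0.24 = 1030 K; P₂ = P₁(V₁/V₂)^n = 29.1 kPa.
W = (P₁V₁−P₂V₂)/(n−1) = (249×37.7−29.1×213)/0.24 = 13300 J.
ΔU = nCvΔT = 0.724×26.0×(1030−1560) = -9980 J.
Q = ΔU + W = 3330 J.
Net over both steps: W = 13300 J, Q = 24900 J, ΔU = 11600 J.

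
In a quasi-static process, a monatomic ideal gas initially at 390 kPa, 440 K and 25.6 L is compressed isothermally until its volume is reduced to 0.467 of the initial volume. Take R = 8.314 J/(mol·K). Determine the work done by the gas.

n = P₁V₁/(RT₁) = 390×25.6/(8.314×440) = 2.73 mol.
Isothermal: T stays 440 K; PV = const ⇒ V₂ = 12.0 L, P₂ = 835 kPa.
W = nRT ln(V₂/V₁) = 2.73×8.314×440×ln(0.467) = -7600 J.

-7600 J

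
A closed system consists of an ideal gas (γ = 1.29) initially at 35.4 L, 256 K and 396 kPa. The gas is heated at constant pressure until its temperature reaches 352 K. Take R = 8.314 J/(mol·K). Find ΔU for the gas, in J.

n = P₁V₁/(RT₁) = 396×35.4/(8.314×256) = 6.59 mol.
Isobaric: P stays 396 kPa; V/T = const ⇒ T₂ = 352 K, V₂ = 48.7 L.
For an ideal gas ΔU = nCvΔT with Cv = R/(γ−1) = 28.7 J/(mol·K).
ΔU = 6.59×28.7×(352−256) = 18100 J.

18100 J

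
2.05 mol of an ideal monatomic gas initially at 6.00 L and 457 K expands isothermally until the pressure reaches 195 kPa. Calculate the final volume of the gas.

P₁ = nRT₁/V₁ = 2.05×8.314×457/6.00 = 1300 kPa.
Isothermal: T stays 457 K; PV = const ⇒ V₂ = 39.9 L, P₂ = 195 kPa.

39.9 L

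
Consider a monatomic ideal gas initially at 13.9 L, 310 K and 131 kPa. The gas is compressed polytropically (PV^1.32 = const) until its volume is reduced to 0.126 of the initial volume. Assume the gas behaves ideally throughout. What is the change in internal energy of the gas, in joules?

2570 J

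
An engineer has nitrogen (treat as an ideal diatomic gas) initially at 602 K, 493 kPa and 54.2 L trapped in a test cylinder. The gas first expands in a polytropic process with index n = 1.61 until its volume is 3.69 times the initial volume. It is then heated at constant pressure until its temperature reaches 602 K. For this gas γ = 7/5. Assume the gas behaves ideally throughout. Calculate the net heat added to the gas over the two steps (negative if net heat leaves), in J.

38700 J

n = P₁V₁/(RT₁) = 493×54.2/(8.314×602) = 5.34 mol.
Step 1 — Polytropic n=1.61: T₂ = T₁(V₁/V₂)^(n−1) = 602×(0.271)^0.61 = 271 K; P₂ = P₁(V₁/V₂)^n = 60.2 kPa.
W = (P₁V₁−P₂V₂)/(n−1) = (493×54.2−60.2×200)/0.61 = 24100 J.
ΔU = nCvΔT = 5.34×20.8×(271−602) = -36700 J.
Q = ΔU + W = -12600 J.
State after step 1: P = 60.2 kPa, V = 200 L, T = 271 K.
Step 2 — Isobaric: P stays 60.2 kPa; V/T = const ⇒ T₂ = 602 K, V₂ = 444 L.
W = PΔV = 60.2×(444−200) kPa·L = 14700 J.
ΔU = nCvΔT = 5.34×20.8×(602−271) = 36700 J.
Q = ΔU + W = nCpΔT = 51300 J.
Net over both steps: W = 38700 J, Q = 38700 J, ΔU = 0 J.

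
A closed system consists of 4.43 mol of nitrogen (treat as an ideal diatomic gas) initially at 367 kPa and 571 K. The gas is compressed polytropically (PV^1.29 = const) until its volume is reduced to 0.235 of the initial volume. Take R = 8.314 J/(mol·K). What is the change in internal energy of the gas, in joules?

27400 J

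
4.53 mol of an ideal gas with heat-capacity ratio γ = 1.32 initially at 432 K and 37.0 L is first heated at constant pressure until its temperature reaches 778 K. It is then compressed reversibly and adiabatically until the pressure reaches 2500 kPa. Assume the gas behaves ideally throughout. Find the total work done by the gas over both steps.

-34900 J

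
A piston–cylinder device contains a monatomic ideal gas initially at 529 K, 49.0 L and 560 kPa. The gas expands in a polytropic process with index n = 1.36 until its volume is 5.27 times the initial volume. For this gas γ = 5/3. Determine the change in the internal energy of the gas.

n = P₁V₁/(RT₁) = 560×49.0/(8.314×529) = 6.24 mol.
Polytropic n=1.36: T₂ = T₁(V₁/V₂)^(n−1) = 529×(0.190)^0.36 = 291 K; P₂ = P₁(V₁/V₂)^n = 58.4 kPa.
For an ideal gas ΔU = nCvΔT with Cv = (3/2)R = 12.5 J/(mol·K).
ΔU = 6.24×12.5×(291−529) = -18500 J.

-18500 J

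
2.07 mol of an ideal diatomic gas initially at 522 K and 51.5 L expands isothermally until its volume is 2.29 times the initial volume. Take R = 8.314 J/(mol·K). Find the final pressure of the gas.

76.2 kPa

P₁ = nRT₁/V₁ = 2.07×8.314×522/51.5 = 174 kPa.
Isothermal: T stays 522 K; PV = const ⇒ V₂ = 118 L, P₂ = 76.2 kPa.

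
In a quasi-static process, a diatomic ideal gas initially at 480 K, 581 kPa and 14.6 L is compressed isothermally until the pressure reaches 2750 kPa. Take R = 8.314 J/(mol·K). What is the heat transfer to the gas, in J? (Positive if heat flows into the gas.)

n = P₁V₁/(RT₁) = 581×14.6/(8.314×480) = 2.13 mol.
Isothermal: T stays 480 K; PV = const ⇒ V₂ = 3.08 L, P₂ = 2750 kPa.
ΔU = 0 (ideal gas, T constant).
W = nRT ln(V₂/V₁) = 2.13×8.314×480×ln(0.211) = -13200 J.
Q = ΔU + W = -13200 J.

-13200 J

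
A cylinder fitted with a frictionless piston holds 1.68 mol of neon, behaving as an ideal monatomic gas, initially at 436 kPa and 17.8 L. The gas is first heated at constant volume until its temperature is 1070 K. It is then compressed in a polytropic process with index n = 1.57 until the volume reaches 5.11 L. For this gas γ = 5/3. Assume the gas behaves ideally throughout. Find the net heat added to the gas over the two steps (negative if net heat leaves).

6840 J

T₁ = P₁V₁/(nR) = 436×17.8/(1.68×8.314) = 556 K.
Step 1 — Isochoric: V stays 17.8 L; P/T = const ⇒ T₂ = 1070 K, P₂ = 840 kPa.
W = 0 (no volume change).
ΔU = nCvΔT = 1.68×12.5×(1070−556) = 10800 J.
Q = ΔU = 10800 J.
State after step 1: P = 840 kPa, V = 17.8 L, T = 1070 K.
Step 2 — Polytropic n=1.57: T₂ = T₁(V₁/V₂)^(n−1) = 1070×(3.48)^0.57 = 2180 K; P₂ = P₁(V₁/V₂)^n = 5960 kPa.
W = (P₁V₁−P₂V₂)/(n−1) = (840×17.8−5960×5.11)/0.57 = -27200 J.
ΔU = nCvΔT = 1.68×12.5×(2180−1070) = 23200 J.
Q = ΔU + W = -3940 J.
Net over both steps: W = -27200 J, Q = 6840 J, ΔU = 34000 J.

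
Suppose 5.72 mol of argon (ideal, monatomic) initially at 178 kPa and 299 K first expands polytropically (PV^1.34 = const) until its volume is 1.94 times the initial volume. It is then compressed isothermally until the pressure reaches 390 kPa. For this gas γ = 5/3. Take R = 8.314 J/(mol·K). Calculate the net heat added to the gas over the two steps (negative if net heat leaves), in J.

-14800 J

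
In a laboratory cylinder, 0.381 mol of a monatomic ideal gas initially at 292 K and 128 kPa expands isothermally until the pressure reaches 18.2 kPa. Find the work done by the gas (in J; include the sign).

V₁ = nRT₁/P₁ = 0.381×8.314×292/128 = 7.23 L.
Isothermal: T stays 292 K; PV = const ⇒ V₂ = 50.8 L, P₂ = 18.2 kPa.
W = nRT ln(V₂/V₁) = 0.381×8.314×292×ln(7.03) = 1800 J.

1800 J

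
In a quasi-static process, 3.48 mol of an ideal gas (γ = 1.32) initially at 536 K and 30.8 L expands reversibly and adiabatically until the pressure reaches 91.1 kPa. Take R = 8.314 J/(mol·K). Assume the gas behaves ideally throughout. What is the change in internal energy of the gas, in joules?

P₁ = nRT₁/V₁ = 3.48×8.314×536/30.8 = 504 kPa.
Adiabatic: T₂/T₁ = (P₂/P₁)^((γ−1)/γ) ⇒ T₂ = 536×(0.181)^0.242 = 354 K; V₂ = 112 L.
For an ideal gas ΔU = nCvΔT with Cv = R/(γ−1) = 26.0 J/(mol·K).
ΔU = 3.48×26.0×(354−536) = -16400 J.

-16400 J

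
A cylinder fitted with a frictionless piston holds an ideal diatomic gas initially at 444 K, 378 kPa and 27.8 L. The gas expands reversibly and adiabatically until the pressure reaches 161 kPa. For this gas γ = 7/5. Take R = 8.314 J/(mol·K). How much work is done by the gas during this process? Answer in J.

5680 J

n = P₁V₁/(RT₁) = 378×27.8/(8.314×444) = 2.85 mol.
Adiabatic: T₂/T₁ = (P₂/P₁)^((γ−1)/γ) ⇒ T₂ = 444×(0.426)^0.286 = 348 K; V₂ = 51.1 L.
ΔU = nCvΔT = 2.85×20.8×(348−444) = -5680 J.
Q = 0 for an adiabatic process, so W = −ΔU = 5680 J.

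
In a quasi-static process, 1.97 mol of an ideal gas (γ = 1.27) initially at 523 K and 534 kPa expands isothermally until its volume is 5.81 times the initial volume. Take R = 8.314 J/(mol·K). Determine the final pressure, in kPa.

91.9 kPa

V₁ = nRT₁/P₁ = 1.97×8.314×523/534 = 16.0 L.
Isothermal: T stays 523 K; PV = const ⇒ V₂ = 93.2 L, P₂ = 91.9 kPa.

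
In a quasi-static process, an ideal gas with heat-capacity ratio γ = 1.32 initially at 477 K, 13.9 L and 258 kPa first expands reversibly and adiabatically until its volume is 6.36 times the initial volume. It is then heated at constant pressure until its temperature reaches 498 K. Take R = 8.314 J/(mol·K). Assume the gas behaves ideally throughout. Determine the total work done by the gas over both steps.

6770 J

n = P₁V₁/(RT₁) = 258×13.9/(8.314×477) = 0.904 mol.
Step 1 — Adiabatic: TV^(γ−1) = const ⇒ T₂ = 477×(0.157)^0.320 = 264 K; PV^γ = const ⇒ P₂ = 22.4 kPa.
ΔU = nCvΔT = 0.904×26.0×(264−477) = -5010 J.
Q = 0 for an adiabatic process, so W = −ΔU = 5010 J.
State after step 1: P = 22.4 kPa, V = 88.4 L, T = 264 K.
Step 2 — Isobaric: P stays 22.4 kPa; V/T = const ⇒ T₂ = 498 K, V₂ = 167 L.
W = PΔV = 22.4×(167−88.4) kPa·L = 1760 J.
ΔU = nCvΔT = 0.904×26.0×(498−264) = 5500 J.
Q = ΔU + W = nCpΔT = 7260 J.
Net over both steps: W = 6770 J, Q = 7260 J, ΔU = 493 J.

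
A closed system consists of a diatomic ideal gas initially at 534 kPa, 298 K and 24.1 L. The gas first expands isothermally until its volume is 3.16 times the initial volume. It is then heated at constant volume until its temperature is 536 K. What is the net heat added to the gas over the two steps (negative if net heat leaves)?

40500 J

n = P₁V₁/(RT₁) = 534×24.1/(8.314×298) = 5.19 mol.
Step 1 — Isothermal: T stays 298 K; PV = const ⇒ V₂ = 76.2 L, P₂ = 169 kPa.
ΔU = 0 (ideal gas, T constant).
W = nRT ln(V₂/V₁) = 5.19×8.314×298×ln(3.16) = 14800 J.
Q = ΔU + W = 14800 J.
State after step 1: P = 169 kPa, V = 76.2 L, T = 298 K.
Step 2 — Isochoric: V stays 76.2 L; P/T = const ⇒ T₂ = 536 K, P₂ = 304 kPa.
W = 0 (no volume change).
ΔU = nCvΔT = 5.19×20.8×(536−298) = 25700 J.
Q = ΔU = 25700 J.
Net over both steps: W = 14800 J, Q = 40500 J, ΔU = 25700 J.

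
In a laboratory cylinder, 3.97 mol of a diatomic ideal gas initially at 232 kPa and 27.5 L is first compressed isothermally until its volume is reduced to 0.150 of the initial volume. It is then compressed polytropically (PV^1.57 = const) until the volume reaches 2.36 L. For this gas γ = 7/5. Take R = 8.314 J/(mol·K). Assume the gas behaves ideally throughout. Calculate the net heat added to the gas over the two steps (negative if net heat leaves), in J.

-10300 J

T₁ = P₁V₁/(nR) = 232×27.5/(3.97×8.314) = 193 K.
Step 1 — Isothermal: T stays 193 K; PV = const ⇒ V₂ = 4.12 L, P₂ = 1550 kPa.
ΔU = 0 (ideal gas, T constant).
W = nRT ln(V₂/V₁) = 3.97×8.314×193×ln(0.150) = -12100 J.
Q = ΔU + W = -12100 J.
State after step 1: P = 1550 kPa, V = 4.12 L, T = 193 K.
Step 2 — Polytropic n=1.57: T₂ = T₁(V₁/V₂)^(n−1) = 193×(1.75)^0.57 = 266 K; P₂ = P₁(V₁/V₂)^n = 3720 kPa.
W = (P₁V₁−P₂V₂)/(n−1) = (1550×4.12−3720×2.36)/0.57 = -4190 J.
ΔU = nCvΔT = 3.97×20.8×(266−193) = 5980 J.
Q = ΔU + W = 1780 J.
Net over both steps: W = -16300 J, Q = -10300 J, ΔU = 5980 J.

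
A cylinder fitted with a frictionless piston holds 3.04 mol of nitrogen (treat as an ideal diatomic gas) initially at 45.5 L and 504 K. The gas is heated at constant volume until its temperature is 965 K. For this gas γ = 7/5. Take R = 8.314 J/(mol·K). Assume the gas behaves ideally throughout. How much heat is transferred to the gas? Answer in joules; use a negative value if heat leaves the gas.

29100 J

P₁ = nRT₁/V₁ = 3.04×8.314×504/45.5 = 280 kPa.
Isochoric: V stays 45.5 L; P/T = const ⇒ T₂ = 965 K, P₂ = 536 kPa.
W = 0 (no volume change).
ΔU = nCvΔT = 3.04×20.8×(965−504) = 29100 J.
Q = ΔU = 29100 J.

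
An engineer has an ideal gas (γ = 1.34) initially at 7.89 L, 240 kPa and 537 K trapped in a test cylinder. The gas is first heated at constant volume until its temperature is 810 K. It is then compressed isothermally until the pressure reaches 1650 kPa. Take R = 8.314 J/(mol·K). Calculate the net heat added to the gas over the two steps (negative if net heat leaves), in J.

-1500 J

n = P₁V₁/(RT₁) = 240×7.89/(8.314×537) = 0.424 mol.
Step 1 — Isochoric: V stays 7.89 L; P/T = const ⇒ T₂ = 810 K, P₂ = 362 kPa.
W = 0 (no volume change).
ΔU = nCvΔT = 0.424×24.5×(810−537) = 2830 J.
Q = ΔU = 2830 J.
State after step 1: P = 362 kPa, V = 7.89 L, T = 810 K.
Step 2 — Isothermal: T stays 810 K; PV = const ⇒ V₂ = 1.73 L, P₂ = 1650 kPa.
ΔU = 0 (ideal gas, T constant).
W = nRT ln(V₂/V₁) = 0.424×8.314×810×ln(0.219) = -4330 J.
Q = ΔU + W = -4330 J.
Net over both steps: W = -4330 J, Q = -1500 J, ΔU = 2830 J.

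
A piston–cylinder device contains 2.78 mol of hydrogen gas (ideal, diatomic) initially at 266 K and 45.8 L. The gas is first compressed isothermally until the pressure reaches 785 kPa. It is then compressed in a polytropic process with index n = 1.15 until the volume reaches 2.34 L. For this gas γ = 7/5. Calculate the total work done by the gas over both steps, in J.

-19000 J

P₁ = nRT₁/V₁ = 2.78×8.314×266/45.8 = 134 kPa.
Step 1 — Isothermal: T stays 266 K; PV = const ⇒ V₂ = 7.83 L, P₂ = 785 kPa.
ΔU = 0 (ideal gas, T constant).
W = nRT ln(V₂/V₁) = 2.78×8.314×266×ln(0.171) = -10900 J.
Q = ΔU + W = -10900 J.
State after step 1: P = 785 kPa, V = 7.83 L, T = 266 K.
Step 2 — Polytropic n=1.15: T₂ = T₁(V₁/V₂)^(n−1) = 266×(3.35)^0.15 = 319 K; P₂ = P₁(V₁/V₂)^n = 3150 kPa.
W = (P₁V₁−P₂V₂)/(n−1) = (785×7.83−3150×2.34)/0.15 = -8140 J.
ΔU = nCvΔT = 2.78×20.8×(319−266) = 3050 J.
Q = ΔU + W = -5090 J.
Net over both steps: W = -19000 J, Q = -15900 J, ΔU = 3050 J.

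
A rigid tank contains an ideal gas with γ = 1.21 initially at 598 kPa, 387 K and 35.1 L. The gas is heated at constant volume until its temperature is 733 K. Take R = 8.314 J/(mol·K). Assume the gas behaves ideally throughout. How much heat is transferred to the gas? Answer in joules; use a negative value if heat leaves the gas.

n = P₁V₁/(RT₁) = 598×35.1/(8.314×387) = 6.52 mol.
Isochoric: V stays 35.1 L; P/T = const ⇒ T₂ = 733 K, P₂ = 1130 kPa.
W = 0 (no volume change).
ΔU = nCvΔT = 6.52×39.6×(733−387) = 89400 J.
Q = ΔU = 89400 J.

89400 J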